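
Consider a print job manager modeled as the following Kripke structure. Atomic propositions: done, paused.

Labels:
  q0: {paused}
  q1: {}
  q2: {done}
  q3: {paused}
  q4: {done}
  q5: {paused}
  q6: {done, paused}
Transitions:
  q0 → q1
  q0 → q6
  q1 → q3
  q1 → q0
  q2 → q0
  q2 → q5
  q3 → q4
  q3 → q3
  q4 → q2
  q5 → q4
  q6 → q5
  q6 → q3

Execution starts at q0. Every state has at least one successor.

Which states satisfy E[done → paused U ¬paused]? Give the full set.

States satisfying done → paused: {q0, q1, q3, q5, q6}.
States satisfying ¬paused: {q1, q2, q4}.
States satisfying E[done → paused U ¬paused]: {q0, q1, q2, q3, q4, q5, q6}.

{q0, q1, q2, q3, q4, q5, q6}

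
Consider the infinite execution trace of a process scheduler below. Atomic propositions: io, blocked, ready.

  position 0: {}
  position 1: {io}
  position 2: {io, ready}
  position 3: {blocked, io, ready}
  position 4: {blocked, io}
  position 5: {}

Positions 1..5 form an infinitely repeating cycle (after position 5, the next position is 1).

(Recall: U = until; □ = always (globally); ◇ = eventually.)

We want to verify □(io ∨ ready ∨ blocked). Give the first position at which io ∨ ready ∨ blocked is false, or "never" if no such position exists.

At position 0 the labels are {}, so io ∨ ready ∨ blocked is false there. This is the first violation.

0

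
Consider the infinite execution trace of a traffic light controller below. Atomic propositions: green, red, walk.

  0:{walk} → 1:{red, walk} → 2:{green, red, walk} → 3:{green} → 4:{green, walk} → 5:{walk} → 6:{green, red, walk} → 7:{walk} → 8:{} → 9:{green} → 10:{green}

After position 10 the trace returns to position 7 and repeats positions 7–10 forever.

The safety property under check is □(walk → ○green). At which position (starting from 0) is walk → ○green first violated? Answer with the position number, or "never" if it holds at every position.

At position 0 the labels are {walk} and the next position 1 has {red, walk}, so walk → ○green is false there. This is the first violation.

0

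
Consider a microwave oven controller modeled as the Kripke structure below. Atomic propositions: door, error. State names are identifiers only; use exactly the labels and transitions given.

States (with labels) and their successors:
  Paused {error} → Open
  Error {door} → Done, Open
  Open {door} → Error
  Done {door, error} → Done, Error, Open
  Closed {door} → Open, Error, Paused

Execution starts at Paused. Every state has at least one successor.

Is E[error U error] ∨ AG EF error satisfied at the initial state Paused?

Yes

States satisfying error: {Paused, Done}.
States satisfying E[error U error]: {Paused, Done}.
States satisfying EF error: {Paused, Error, Open, Done, Closed}.
States satisfying AG EF error: {Paused, Error, Open, Done, Closed}.
States satisfying E[error U error] ∨ AG EF error: {Paused, Error, Open, Done, Closed}.
Paused ∈ Sat(E[error U error] ∨ AG EF error).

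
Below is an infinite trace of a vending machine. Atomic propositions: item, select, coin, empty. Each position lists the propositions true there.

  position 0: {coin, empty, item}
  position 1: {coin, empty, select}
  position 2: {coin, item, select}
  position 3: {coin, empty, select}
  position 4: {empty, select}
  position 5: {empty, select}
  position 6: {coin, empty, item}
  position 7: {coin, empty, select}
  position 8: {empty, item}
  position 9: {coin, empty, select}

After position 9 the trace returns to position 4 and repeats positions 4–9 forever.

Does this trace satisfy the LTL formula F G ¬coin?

Does not hold

G ¬coin is false at every position 0..9, so it never becomes true and F G ¬coin fails.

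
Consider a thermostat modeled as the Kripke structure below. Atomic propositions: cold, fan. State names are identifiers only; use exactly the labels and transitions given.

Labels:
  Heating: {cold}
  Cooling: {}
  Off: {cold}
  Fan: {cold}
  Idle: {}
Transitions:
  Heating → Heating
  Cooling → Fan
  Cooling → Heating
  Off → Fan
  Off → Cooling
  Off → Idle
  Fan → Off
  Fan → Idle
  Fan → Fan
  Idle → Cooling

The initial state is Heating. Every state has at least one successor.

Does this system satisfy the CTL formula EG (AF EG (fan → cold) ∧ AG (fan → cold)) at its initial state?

Holds

States satisfying AF EG (fan → cold) ∧ AG (fan → cold): {Heating, Cooling, Off, Fan, Idle}.
States satisfying EG (AF EG (fan → cold) ∧ AG (fan → cold)): {Heating, Cooling, Off, Fan, Idle}.
Heating ∈ Sat(EG (AF EG (fan → cold) ∧ AG (fan → cold))).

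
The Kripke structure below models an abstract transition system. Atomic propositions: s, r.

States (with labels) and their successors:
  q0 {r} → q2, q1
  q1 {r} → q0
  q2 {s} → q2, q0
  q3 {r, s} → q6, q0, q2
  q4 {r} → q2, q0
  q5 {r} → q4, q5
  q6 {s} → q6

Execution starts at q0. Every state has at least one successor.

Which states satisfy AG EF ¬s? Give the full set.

States satisfying EF ¬s: {q0, q1, q2, q3, q4, q5}.
States satisfying AG EF ¬s: {q0, q1, q2, q4, q5}.

{q0, q1, q2, q4, q5}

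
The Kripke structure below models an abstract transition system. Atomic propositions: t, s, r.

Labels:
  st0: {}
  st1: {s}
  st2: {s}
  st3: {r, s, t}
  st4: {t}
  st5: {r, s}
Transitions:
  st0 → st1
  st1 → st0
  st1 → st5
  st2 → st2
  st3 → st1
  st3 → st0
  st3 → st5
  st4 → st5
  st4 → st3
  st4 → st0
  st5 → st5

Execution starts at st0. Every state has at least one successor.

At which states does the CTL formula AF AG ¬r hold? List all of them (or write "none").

{st2}

States satisfying AG ¬r: {st2}.
States satisfying AF AG ¬r: {st2}.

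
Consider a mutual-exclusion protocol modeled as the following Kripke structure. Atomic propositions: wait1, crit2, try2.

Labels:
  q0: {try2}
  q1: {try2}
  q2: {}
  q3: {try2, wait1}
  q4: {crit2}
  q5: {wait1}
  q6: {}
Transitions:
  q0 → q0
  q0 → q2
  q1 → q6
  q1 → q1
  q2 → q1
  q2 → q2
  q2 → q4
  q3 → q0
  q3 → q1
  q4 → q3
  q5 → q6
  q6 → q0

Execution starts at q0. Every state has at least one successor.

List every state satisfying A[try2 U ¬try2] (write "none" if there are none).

{q2, q4, q5, q6}

States satisfying try2: {q0, q1, q3}.
States satisfying ¬try2: {q2, q4, q5, q6}.
States satisfying A[try2 U ¬try2]: {q2, q4, q5, q6}.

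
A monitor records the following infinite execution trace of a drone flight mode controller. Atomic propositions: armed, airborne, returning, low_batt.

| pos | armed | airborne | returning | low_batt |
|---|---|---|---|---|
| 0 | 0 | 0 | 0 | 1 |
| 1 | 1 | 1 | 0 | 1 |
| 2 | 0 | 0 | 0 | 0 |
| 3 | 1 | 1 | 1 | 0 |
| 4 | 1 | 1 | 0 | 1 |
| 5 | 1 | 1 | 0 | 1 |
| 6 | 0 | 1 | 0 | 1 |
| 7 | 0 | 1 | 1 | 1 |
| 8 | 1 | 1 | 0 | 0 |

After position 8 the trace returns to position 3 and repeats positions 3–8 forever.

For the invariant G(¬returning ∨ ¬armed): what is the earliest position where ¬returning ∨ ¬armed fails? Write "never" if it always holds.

Check ¬returning ∨ ¬armed at each position in order: 0 ✓, 1 ✓, 2 ✓.
At position 3 the labels are {airborne, armed, returning}, so ¬returning ∨ ¬armed is false there. This is the first violation.

3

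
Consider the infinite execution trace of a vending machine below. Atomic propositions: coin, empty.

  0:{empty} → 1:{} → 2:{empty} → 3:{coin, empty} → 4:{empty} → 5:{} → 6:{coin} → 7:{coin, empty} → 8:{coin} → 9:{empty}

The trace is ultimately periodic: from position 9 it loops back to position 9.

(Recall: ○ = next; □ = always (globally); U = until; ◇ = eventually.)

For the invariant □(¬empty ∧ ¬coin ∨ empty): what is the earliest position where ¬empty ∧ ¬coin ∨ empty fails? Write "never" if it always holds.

6

Check ¬empty ∧ ¬coin ∨ empty at each position in order: 0 ✓, 1 ✓, 2 ✓, 3 ✓, 4 ✓, 5 ✓.
At position 6 the labels are {coin}, so ¬empty ∧ ¬coin ∨ empty is false there. This is the first violation.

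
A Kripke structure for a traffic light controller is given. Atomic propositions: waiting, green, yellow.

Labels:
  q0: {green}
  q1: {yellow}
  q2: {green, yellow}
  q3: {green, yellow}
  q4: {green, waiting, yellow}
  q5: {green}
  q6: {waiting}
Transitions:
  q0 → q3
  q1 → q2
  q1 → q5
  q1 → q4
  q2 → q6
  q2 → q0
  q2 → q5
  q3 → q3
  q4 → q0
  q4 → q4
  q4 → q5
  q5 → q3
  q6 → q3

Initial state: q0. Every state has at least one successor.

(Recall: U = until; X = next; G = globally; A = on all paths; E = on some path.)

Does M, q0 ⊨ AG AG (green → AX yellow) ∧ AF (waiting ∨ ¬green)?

States satisfying AG (green → AX yellow): {q0, q3, q5, q6}.
States satisfying AG AG (green → AX yellow): {q0, q3, q5, q6}.
States satisfying waiting ∨ ¬green: {q1, q4, q6}.
States satisfying AF (waiting ∨ ¬green): {q1, q4, q6}.
States satisfying AG AG (green → AX yellow) ∧ AF (waiting ∨ ¬green): {q6}.
q0 ∉ Sat(AG AG (green → AX yellow) ∧ AF (waiting ∨ ¬green)).

Does not hold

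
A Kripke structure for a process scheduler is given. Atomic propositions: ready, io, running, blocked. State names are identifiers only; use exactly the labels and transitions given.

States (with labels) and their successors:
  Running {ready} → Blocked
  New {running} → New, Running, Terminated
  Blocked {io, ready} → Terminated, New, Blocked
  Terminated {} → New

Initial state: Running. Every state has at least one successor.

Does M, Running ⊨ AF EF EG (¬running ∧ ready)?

Satisfied

States satisfying EF EG (¬running ∧ ready): {Running, New, Blocked, Terminated}.
States satisfying AF EF EG (¬running ∧ ready): {Running, New, Blocked, Terminated}.
Running ∈ Sat(AF EF EG (¬running ∧ ready)).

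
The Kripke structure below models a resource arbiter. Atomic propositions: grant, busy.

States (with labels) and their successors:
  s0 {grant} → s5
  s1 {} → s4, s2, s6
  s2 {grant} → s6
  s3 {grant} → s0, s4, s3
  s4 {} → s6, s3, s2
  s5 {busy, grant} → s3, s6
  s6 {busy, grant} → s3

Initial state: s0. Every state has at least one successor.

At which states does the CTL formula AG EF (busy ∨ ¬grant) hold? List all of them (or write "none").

{s0, s1, s2, s3, s4, s5, s6}

States satisfying EF (busy ∨ ¬grant): {s0, s1, s2, s3, s4, s5, s6}.
States satisfying AG EF (busy ∨ ¬grant): {s0, s1, s2, s3, s4, s5, s6}.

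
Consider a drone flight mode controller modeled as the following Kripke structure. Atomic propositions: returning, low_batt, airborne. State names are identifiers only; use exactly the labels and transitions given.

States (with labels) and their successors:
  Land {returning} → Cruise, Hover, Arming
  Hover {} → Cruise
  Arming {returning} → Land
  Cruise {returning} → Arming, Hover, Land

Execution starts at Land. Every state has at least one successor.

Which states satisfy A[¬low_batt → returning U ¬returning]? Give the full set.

{Hover}

States satisfying ¬low_batt → returning: {Land, Arming, Cruise}.
States satisfying ¬returning: {Hover}.
States satisfying A[¬low_batt → returning U ¬returning]: {Hover}.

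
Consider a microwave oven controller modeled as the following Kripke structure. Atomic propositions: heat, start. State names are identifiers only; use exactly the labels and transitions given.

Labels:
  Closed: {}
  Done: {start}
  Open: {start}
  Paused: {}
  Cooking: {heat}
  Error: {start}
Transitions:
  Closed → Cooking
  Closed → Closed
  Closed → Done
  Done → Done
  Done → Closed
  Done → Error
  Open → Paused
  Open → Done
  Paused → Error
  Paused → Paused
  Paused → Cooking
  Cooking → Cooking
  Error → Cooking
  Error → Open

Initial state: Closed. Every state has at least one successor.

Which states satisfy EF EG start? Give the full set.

States satisfying EG start: {Done, Open, Error}.
States satisfying EF EG start: {Closed, Done, Open, Paused, Error}.

{Closed, Done, Open, Paused, Error}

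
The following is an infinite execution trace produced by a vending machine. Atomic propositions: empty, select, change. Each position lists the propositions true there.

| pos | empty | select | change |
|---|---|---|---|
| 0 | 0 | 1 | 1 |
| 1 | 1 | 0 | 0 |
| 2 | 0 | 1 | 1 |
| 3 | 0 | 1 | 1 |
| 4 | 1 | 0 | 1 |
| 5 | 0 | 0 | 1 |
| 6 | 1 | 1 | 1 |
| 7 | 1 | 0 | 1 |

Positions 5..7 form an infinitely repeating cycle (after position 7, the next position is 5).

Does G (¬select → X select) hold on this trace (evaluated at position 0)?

Violated

¬select → X select must hold at every position from 0 onward. It fails at position 4, so G (¬select → X select) is false.
Positions where ¬select holds: 1, 4, 5, 7.
Check X select at each: 1→ok, 4→fails, 5→ok, 7→fails.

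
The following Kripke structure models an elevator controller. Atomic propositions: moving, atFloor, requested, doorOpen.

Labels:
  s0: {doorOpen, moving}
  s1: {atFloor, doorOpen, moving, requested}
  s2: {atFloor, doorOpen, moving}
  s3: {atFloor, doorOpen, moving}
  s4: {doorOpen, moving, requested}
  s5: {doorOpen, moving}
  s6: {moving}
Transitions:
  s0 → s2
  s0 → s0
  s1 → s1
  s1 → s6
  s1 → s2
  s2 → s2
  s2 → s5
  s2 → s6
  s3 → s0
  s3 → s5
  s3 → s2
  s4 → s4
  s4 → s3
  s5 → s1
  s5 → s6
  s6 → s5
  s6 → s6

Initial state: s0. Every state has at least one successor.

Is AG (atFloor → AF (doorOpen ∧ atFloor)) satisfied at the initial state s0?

States satisfying atFloor → AF (doorOpen ∧ atFloor): {s0, s1, s2, s3, s4, s5, s6}.
States satisfying AG (atFloor → AF (doorOpen ∧ atFloor)): {s0, s1, s2, s3, s4, s5, s6}.
Every state reachable from s0 satisfies atFloor → AF (doorOpen ∧ atFloor).
s0 ∈ Sat(AG (atFloor → AF (doorOpen ∧ atFloor))).

Yes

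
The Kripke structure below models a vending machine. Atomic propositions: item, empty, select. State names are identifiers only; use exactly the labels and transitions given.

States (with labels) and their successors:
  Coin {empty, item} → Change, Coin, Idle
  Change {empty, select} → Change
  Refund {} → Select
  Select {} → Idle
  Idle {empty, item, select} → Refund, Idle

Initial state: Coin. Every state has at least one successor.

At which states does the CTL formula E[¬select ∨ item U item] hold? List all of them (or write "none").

{Coin, Refund, Select, Idle}

States satisfying ¬select ∨ item: {Coin, Refund, Select, Idle}.
States satisfying item: {Coin, Idle}.
States satisfying E[¬select ∨ item U item]: {Coin, Refund, Select, Idle}.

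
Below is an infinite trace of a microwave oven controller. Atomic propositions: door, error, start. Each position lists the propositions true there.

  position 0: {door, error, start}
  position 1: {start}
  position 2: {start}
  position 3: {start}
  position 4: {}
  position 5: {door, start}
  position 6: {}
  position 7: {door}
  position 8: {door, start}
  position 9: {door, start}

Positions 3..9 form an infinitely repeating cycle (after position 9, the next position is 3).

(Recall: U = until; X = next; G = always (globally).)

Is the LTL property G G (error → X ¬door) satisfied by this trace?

Holds

G (error → X ¬door) holds at every position 0..9, and those are all positions ever visited, so G G (error → X ¬door) holds.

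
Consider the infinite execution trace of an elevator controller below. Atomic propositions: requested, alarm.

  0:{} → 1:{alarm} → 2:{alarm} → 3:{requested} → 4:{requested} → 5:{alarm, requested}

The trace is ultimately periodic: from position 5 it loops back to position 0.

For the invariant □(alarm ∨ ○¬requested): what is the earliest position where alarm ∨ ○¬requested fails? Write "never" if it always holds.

Check alarm ∨ ○¬requested at each position in order: 0 ✓, 1 ✓, 2 ✓.
At position 3 the labels are {requested} and the next position 4 has {requested}, so alarm ∨ ○¬requested is false there. This is the first violation.

3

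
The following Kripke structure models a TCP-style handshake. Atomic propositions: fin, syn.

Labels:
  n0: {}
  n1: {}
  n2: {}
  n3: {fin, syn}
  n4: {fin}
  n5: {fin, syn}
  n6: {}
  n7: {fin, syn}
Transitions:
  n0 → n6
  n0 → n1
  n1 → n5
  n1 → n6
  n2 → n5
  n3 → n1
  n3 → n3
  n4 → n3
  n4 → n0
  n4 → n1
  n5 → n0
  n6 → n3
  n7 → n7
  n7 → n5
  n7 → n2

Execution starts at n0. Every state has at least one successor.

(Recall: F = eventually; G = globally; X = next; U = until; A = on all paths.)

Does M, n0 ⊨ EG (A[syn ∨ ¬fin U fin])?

Holds

States satisfying A[syn ∨ ¬fin U fin]: {n0, n1, n2, n3, n4, n5, n6, n7}.
States satisfying EG (A[syn ∨ ¬fin U fin]): {n0, n1, n2, n3, n4, n5, n6, n7}.
n0 ∈ Sat(EG (A[syn ∨ ¬fin U fin])).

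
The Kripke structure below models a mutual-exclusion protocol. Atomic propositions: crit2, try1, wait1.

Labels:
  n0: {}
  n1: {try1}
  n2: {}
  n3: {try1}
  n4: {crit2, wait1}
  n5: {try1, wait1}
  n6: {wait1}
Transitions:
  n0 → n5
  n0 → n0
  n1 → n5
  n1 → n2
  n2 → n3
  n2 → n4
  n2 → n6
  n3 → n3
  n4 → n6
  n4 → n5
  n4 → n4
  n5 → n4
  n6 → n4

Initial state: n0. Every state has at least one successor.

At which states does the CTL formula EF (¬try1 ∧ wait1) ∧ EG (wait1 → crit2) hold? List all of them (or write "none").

States satisfying ¬try1 ∧ wait1: {n4, n6}.
States satisfying EF (¬try1 ∧ wait1): {n0, n1, n2, n4, n5, n6}.
States satisfying wait1 → crit2: {n0, n1, n2, n3, n4}.
States satisfying EG (wait1 → crit2): {n0, n1, n2, n3, n4}.
States satisfying EF (¬try1 ∧ wait1) ∧ EG (wait1 → crit2): {n0, n1, n2, n4}.

{n0, n1, n2, n4}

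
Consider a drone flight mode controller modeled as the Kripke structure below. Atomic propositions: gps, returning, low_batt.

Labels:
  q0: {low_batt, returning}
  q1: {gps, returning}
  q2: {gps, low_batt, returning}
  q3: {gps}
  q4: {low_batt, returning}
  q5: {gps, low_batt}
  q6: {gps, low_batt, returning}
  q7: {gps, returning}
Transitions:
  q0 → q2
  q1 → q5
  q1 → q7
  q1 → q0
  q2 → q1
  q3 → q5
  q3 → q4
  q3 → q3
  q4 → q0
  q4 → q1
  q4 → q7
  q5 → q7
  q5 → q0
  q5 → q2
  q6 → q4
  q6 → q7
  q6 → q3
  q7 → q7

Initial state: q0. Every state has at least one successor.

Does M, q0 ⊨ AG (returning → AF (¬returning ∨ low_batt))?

States satisfying returning → AF (¬returning ∨ low_batt): {q0, q2, q3, q4, q5, q6}.
States satisfying AG (returning → AF (¬returning ∨ low_batt)): ∅.
q1 is reachable from q0 and violates returning → AF (¬returning ∨ low_batt), so AG fails at q0.
q0 ∉ Sat(AG (returning → AF (¬returning ∨ low_batt))).

Violated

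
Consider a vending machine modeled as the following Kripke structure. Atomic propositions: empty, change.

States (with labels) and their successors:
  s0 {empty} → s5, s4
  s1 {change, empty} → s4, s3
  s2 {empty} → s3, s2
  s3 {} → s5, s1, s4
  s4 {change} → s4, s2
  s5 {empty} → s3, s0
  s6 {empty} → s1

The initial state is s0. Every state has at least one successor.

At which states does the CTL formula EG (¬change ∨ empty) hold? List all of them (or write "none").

States satisfying ¬change ∨ empty: {s0, s1, s2, s3, s5, s6}.
States satisfying EG (¬change ∨ empty): {s0, s1, s2, s3, s5, s6}.

{s0, s1, s2, s3, s5, s6}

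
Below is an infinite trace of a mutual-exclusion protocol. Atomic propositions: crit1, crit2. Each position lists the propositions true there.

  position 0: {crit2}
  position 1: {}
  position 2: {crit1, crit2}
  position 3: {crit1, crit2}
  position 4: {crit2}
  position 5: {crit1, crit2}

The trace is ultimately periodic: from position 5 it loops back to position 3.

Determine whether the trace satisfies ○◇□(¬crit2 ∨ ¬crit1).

The position after 0 is 1; ◇□(¬crit2 ∨ ¬crit1) is false there.

No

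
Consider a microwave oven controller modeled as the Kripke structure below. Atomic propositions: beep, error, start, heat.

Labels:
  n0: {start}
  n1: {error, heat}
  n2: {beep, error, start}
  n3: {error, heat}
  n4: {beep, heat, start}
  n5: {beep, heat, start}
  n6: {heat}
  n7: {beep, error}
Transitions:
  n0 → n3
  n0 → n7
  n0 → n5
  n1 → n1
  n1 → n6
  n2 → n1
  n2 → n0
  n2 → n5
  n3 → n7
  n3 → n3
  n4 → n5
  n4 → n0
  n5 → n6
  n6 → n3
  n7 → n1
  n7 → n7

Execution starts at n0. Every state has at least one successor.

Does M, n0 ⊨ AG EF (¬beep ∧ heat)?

Satisfied

States satisfying EF (¬beep ∧ heat): {n0, n1, n2, n3, n4, n5, n6, n7}.
States satisfying AG EF (¬beep ∧ heat): {n0, n1, n2, n3, n4, n5, n6, n7}.
Every state reachable from n0 satisfies EF (¬beep ∧ heat).
n0 ∈ Sat(AG EF (¬beep ∧ heat)).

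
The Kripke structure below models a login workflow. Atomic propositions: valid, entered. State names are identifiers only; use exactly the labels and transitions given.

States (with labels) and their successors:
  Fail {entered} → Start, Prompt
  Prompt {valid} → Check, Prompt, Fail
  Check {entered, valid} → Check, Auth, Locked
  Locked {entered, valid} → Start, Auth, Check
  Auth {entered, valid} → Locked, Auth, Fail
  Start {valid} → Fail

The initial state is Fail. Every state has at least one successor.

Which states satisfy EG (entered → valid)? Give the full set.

{Prompt, Check, Locked, Auth}

States satisfying entered → valid: {Prompt, Check, Locked, Auth, Start}.
States satisfying EG (entered → valid): {Prompt, Check, Locked, Auth}.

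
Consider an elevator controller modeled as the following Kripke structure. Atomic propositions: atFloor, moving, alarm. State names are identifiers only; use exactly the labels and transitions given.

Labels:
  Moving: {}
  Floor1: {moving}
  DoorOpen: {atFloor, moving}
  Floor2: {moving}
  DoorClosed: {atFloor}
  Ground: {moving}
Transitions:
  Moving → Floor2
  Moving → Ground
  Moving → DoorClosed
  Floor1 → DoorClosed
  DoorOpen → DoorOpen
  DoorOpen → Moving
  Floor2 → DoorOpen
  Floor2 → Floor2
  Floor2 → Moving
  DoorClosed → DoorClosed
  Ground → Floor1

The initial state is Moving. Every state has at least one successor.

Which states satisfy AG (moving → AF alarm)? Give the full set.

States satisfying moving → AF alarm: {Moving, DoorClosed}.
States satisfying AG (moving → AF alarm): {DoorClosed}.

{DoorClosed}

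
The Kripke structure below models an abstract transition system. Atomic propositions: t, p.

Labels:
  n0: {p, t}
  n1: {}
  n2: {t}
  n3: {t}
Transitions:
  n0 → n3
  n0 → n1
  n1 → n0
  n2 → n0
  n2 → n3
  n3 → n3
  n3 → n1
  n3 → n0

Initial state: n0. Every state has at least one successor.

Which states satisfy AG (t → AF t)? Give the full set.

States satisfying t → AF t: {n0, n1, n2, n3}.
States satisfying AG (t → AF t): {n0, n1, n2, n3}.

{n0, n1, n2, n3}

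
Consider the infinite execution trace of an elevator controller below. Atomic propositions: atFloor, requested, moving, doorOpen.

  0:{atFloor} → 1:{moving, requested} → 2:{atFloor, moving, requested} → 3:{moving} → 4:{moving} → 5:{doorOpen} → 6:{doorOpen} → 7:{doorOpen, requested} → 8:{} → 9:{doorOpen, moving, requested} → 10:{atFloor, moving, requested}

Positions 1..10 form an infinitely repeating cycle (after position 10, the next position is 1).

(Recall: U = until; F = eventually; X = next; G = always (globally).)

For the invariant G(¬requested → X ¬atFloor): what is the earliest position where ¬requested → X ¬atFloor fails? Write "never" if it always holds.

never

¬requested → X ¬atFloor holds at every position 0..10, and those are all the positions the trace ever visits, so the invariant G(¬requested → X ¬atFloor) is never violated.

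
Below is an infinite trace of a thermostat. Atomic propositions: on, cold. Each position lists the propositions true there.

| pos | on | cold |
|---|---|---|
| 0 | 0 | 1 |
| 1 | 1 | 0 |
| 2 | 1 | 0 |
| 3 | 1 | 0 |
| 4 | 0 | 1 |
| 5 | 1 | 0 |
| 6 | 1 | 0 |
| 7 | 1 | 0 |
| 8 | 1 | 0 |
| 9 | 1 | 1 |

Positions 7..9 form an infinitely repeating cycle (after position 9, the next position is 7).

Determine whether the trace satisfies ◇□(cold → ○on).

Holds

□(cold → ○on) holds at position 0, which is reachable from 0, so ◇□(cold → ○on) holds.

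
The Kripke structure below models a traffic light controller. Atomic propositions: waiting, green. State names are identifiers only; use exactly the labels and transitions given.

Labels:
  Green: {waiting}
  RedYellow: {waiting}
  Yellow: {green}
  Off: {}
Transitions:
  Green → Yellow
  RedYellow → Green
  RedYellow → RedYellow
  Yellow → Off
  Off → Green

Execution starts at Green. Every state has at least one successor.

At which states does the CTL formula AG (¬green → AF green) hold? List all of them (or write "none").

States satisfying ¬green → AF green: {Green, Yellow, Off}.
States satisfying AG (¬green → AF green): {Green, Yellow, Off}.

{Green, Yellow, Off}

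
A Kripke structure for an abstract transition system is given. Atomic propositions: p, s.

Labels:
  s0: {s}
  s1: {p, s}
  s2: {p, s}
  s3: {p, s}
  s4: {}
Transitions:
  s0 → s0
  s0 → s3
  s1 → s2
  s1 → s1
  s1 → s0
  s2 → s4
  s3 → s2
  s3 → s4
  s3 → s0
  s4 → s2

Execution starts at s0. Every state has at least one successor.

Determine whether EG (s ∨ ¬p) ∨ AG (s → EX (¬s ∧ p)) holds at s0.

Holds

States satisfying s ∨ ¬p: {s0, s1, s2, s3, s4}.
States satisfying EG (s ∨ ¬p): {s0, s1, s2, s3, s4}.
States satisfying s → EX (¬s ∧ p): {s4}.
States satisfying AG (s → EX (¬s ∧ p)): ∅.
States satisfying EG (s ∨ ¬p) ∨ AG (s → EX (¬s ∧ p)): {s0, s1, s2, s3, s4}.
s0 ∈ Sat(EG (s ∨ ¬p) ∨ AG (s → EX (¬s ∧ p))).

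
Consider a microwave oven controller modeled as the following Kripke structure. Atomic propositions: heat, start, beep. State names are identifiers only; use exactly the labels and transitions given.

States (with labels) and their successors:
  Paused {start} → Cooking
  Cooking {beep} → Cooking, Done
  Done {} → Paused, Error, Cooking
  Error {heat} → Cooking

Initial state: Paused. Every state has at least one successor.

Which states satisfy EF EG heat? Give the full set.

none

States satisfying EG heat: ∅.
States satisfying EF EG heat: ∅.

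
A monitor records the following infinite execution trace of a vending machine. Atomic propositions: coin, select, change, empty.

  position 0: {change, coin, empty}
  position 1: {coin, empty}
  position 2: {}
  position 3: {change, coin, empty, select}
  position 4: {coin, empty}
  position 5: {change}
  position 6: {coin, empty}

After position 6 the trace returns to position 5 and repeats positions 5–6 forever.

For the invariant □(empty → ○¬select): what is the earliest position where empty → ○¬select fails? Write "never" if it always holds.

empty → ○¬select holds at every position 0..6, and those are all the positions the trace ever visits, so the invariant □(empty → ○¬select) is never violated.

never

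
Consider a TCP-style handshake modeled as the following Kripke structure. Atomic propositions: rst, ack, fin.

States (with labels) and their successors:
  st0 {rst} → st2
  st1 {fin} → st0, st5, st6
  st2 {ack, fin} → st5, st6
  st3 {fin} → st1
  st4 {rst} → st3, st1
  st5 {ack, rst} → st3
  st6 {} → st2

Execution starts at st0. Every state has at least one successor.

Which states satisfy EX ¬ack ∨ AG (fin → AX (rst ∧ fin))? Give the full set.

{st1, st2, st3, st4, st5}

States satisfying ¬ack: {st0, st1, st3, st4, st6}.
States satisfying EX ¬ack: {st1, st2, st3, st4, st5}.
States satisfying fin → AX (rst ∧ fin): {st0, st4, st5, st6}.
States satisfying AG (fin → AX (rst ∧ fin)): ∅.
States satisfying EX ¬ack ∨ AG (fin → AX (rst ∧ fin)): {st1, st2, st3, st4, st5}.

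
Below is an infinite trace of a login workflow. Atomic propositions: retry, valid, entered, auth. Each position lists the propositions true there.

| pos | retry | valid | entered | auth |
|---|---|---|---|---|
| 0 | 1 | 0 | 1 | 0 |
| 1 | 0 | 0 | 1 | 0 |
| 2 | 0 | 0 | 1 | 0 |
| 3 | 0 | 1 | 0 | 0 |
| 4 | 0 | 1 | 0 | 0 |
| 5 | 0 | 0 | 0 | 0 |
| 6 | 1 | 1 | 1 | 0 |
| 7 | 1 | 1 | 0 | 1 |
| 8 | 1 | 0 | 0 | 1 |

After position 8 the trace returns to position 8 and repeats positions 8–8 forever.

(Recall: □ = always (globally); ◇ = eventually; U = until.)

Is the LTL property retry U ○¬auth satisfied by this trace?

Walking from position 0: ○¬auth first holds at position 0, and retry holds at every earlier position along the way, so retry U ○¬auth holds.

Yes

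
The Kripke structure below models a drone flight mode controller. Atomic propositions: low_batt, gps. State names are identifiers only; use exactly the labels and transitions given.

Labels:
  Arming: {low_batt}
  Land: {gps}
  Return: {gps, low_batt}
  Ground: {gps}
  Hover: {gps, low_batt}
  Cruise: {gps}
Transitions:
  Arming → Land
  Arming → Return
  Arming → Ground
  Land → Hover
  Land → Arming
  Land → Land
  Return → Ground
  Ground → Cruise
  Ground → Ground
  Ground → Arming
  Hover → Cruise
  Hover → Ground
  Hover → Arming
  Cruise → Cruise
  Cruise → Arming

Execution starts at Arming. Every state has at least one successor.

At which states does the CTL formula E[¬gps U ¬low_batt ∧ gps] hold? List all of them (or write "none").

{Arming, Land, Ground, Cruise}

States satisfying ¬gps: {Arming}.
States satisfying ¬low_batt ∧ gps: {Land, Ground, Cruise}.
States satisfying E[¬gps U ¬low_batt ∧ gps]: {Arming, Land, Ground, Cruise}.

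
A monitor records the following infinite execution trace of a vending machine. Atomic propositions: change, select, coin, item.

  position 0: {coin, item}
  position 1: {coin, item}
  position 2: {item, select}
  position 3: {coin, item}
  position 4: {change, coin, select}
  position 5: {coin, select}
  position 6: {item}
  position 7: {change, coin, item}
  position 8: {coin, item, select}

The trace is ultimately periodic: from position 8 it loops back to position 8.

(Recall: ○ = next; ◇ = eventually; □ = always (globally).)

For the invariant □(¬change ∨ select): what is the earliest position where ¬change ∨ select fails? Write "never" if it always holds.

Check ¬change ∨ select at each position in order: 0 ✓, 1 ✓, 2 ✓, 3 ✓, 4 ✓, 5 ✓, 6 ✓.
At position 7 the labels are {change, coin, item}, so ¬change ∨ select is false there. This is the first violation.

7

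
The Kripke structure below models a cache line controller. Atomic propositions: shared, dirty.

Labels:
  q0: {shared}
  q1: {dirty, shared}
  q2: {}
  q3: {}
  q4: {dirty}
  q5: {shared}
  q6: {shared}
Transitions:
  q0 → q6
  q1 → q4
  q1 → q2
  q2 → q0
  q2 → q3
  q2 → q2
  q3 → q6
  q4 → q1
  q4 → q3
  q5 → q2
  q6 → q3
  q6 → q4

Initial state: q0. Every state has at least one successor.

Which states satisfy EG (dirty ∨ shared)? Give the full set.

States satisfying dirty ∨ shared: {q0, q1, q4, q5, q6}.
States satisfying EG (dirty ∨ shared): {q0, q1, q4, q6}.

{q0, q1, q4, q6}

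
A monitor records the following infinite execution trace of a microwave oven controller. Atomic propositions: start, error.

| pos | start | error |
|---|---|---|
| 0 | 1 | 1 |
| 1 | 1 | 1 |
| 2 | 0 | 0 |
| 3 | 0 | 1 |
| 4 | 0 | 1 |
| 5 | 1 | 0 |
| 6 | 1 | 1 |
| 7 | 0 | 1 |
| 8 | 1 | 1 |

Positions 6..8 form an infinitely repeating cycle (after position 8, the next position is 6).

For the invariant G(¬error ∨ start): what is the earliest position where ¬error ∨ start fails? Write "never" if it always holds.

3

Check ¬error ∨ start at each position in order: 0 ✓, 1 ✓, 2 ✓.
At position 3 the labels are {error}, so ¬error ∨ start is false there. This is the first violation.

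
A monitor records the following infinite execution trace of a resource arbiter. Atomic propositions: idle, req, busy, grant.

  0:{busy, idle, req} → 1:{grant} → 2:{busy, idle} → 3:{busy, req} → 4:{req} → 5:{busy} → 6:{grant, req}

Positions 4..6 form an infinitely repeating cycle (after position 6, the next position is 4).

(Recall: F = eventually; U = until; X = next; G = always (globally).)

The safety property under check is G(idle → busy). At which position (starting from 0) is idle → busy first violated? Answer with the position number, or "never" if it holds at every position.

idle → busy holds at every position 0..6, and those are all the positions the trace ever visits, so the invariant G(idle → busy) is never violated.

never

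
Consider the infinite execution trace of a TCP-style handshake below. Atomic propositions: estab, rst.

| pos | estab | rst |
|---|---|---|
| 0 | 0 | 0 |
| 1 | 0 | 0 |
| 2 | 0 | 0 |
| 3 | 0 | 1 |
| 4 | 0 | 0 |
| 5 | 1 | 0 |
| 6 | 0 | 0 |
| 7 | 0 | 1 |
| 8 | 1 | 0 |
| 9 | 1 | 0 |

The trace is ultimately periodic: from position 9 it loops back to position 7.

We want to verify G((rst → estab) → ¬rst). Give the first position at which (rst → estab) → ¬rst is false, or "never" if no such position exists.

never

(rst → estab) → ¬rst holds at every position 0..9, and those are all the positions the trace ever visits, so the invariant G((rst → estab) → ¬rst) is never violated.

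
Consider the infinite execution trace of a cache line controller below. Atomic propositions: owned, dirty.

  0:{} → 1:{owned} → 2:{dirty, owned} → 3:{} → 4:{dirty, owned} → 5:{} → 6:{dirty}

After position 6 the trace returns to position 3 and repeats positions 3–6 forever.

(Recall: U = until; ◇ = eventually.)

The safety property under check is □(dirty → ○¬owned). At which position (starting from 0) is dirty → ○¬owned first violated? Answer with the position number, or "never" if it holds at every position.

dirty → ○¬owned holds at every position 0..6, and those are all the positions the trace ever visits, so the invariant □(dirty → ○¬owned) is never violated.

never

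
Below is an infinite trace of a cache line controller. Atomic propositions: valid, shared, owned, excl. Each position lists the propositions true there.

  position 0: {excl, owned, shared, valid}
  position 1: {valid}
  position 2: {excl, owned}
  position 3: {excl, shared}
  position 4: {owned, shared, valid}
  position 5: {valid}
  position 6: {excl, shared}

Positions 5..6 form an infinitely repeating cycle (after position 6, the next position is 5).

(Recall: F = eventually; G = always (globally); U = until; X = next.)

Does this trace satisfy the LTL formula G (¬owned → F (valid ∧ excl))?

Violated

¬owned → F (valid ∧ excl) must hold at every position from 0 onward. It fails at position 1, so G (¬owned → F (valid ∧ excl)) is false.
Positions where ¬owned holds: 1, 3, 5, 6.
Check F (valid ∧ excl) at each: 1→fails, 3→fails, 5→fails, 6→fails.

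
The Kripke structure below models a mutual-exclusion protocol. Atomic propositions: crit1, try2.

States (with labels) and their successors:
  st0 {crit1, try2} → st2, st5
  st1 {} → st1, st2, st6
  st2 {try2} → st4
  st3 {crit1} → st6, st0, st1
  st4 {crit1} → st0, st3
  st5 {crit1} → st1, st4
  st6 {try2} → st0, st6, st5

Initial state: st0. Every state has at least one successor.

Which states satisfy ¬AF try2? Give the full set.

States satisfying try2: {st0, st2, st6}.
States satisfying AF try2: {st0, st2, st6}.
States satisfying ¬AF try2: {st1, st3, st4, st5}.

{st1, st3, st4, st5}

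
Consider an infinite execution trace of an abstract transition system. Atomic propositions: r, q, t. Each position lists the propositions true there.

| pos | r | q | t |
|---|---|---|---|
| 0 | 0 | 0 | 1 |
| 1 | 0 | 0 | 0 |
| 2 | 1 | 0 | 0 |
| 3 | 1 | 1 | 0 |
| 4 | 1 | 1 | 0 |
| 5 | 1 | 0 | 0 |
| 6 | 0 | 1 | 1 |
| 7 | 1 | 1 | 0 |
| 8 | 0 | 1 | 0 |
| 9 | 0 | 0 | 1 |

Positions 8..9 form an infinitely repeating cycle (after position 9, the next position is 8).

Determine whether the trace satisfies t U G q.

Walking from position 0: at position 1, G q has not yet held and t fails, so t U G q is false.

No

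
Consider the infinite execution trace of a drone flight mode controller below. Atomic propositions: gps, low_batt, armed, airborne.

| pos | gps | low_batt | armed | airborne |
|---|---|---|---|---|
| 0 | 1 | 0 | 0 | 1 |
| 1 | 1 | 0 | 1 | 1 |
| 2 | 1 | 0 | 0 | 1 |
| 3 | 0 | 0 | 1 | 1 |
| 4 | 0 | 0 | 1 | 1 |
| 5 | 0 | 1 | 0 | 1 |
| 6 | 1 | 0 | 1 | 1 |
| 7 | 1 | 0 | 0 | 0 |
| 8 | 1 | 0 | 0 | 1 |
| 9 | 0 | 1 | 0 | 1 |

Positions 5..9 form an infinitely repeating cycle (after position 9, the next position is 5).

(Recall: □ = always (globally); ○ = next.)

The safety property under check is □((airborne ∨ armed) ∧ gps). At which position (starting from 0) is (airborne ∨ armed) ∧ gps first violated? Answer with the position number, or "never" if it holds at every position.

3

Check (airborne ∨ armed) ∧ gps at each position in order: 0 ✓, 1 ✓, 2 ✓.
At position 3 the labels are {airborne, armed}, so (airborne ∨ armed) ∧ gps is false there. This is the first violation.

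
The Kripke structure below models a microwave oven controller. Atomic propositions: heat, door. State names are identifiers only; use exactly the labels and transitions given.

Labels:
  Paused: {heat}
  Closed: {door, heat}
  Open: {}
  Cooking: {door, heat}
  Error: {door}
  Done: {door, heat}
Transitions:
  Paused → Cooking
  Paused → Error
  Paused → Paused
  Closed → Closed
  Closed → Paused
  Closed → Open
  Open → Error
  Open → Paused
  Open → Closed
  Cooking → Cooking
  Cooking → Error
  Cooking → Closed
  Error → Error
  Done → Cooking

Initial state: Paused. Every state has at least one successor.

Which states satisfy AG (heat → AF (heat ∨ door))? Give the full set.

States satisfying heat → AF (heat ∨ door): {Paused, Closed, Open, Cooking, Error, Done}.
States satisfying AG (heat → AF (heat ∨ door)): {Paused, Closed, Open, Cooking, Error, Done}.

{Paused, Closed, Open, Cooking, Error, Done}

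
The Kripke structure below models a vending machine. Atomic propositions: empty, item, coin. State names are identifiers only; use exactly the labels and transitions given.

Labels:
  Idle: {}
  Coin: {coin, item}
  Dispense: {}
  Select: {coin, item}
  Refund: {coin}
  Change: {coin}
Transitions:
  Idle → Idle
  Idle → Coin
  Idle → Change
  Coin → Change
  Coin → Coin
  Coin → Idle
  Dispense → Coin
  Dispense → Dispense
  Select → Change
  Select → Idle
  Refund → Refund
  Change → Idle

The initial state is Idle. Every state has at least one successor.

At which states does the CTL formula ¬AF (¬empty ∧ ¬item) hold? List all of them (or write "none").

{Coin}

States satisfying ¬empty ∧ ¬item: {Idle, Dispense, Refund, Change}.
States satisfying AF (¬empty ∧ ¬item): {Idle, Dispense, Select, Refund, Change}.
States satisfying ¬AF (¬empty ∧ ¬item): {Coin}.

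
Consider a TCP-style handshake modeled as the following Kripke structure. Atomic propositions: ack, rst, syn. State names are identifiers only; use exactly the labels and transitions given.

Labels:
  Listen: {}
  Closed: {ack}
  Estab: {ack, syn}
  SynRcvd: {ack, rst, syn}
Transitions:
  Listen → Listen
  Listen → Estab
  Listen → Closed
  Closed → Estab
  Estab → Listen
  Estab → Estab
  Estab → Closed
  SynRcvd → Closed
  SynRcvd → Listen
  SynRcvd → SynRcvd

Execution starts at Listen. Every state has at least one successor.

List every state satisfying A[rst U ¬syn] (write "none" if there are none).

{Listen, Closed}

States satisfying rst: {SynRcvd}.
States satisfying ¬syn: {Listen, Closed}.
States satisfying A[rst U ¬syn]: {Listen, Closed}.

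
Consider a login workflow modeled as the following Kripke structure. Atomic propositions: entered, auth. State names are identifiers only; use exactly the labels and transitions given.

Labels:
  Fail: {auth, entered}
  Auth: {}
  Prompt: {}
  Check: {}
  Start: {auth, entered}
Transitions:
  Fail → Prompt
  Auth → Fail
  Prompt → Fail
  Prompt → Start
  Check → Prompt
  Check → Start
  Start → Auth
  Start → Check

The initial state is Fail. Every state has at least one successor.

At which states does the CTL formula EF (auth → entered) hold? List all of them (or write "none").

{Fail, Auth, Prompt, Check, Start}

States satisfying auth → entered: {Fail, Auth, Prompt, Check, Start}.
States satisfying EF (auth → entered): {Fail, Auth, Prompt, Check, Start}.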